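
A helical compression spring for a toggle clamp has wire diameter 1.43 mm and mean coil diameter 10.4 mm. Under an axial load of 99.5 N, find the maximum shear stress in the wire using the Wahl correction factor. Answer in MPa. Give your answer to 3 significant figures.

Spring index C = D/d = 10.4/1.43 = 7.2727
K_W = (4C−1)/(4C−4) + 0.615/C = 28.091/25.091 + 0.0846 = 1.2041
τ₀ = 8FD/(πd³) = 8·99.5·10.4/(π·1.43³) = 8278.4/9.1867 = 901.13 MPa
τ_max = K·τ₀ = 1.2041 × 901.13 = 1085.1 MPa

1090 MPa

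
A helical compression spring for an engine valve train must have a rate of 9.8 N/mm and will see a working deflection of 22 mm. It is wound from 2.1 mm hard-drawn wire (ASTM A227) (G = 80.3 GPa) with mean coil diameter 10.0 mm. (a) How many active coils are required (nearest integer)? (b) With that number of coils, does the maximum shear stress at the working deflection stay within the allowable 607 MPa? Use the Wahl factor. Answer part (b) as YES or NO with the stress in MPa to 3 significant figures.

(a) 20 coils; (b) NO, τ_max = 784 MPa

N_a = Gd⁴/(8D³k) = (80.3×10³)(2.1⁴)/(8·10.0³·9.8) = 19.92 → N_a = 20
Actual rate k = Gd⁴/(8D³·20) = 9.7605 N/mm
Working load F = kδ = 9.7605·22 = 214.73 N
C = 10.0/2.1 = 4.7619; K_W = (4C−1)/(4C−4)+0.615/C = 1.3285
τ_max = K_W·8FD/(πd³) = 1.3285·590.44 = 784.41 MPa
τ_max > 607 MPa → exceeds allowable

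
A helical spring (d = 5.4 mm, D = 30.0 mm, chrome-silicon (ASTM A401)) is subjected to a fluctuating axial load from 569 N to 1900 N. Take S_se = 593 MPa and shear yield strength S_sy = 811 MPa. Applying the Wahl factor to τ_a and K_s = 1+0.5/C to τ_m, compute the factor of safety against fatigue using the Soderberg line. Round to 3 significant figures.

0.667

C = D/d = 30.0/5.4 = 5.5556; K_W = (4C−1)/(4C−4)+0.615/C = 1.2753; K_s = 1+0.5/C = 1.0900
F_a = (F_max−F_min)/2 = 665.5 N; F_m = (F_max+F_min)/2 = 1234.5 N
τ_a = K_W·8F_aD/(πd³) = 1.2753 × 322.87 = 411.77 MPa
τ_m = K_s·8F_mD/(πd³) = 1.0900 × 598.92 = 652.83 MPa
Soderberg: 1/n_f = τ_a/S_se + τ_m/S_sy = 411.77/593 + 652.83/811 = 0.69438 + 0.80496 = 1.4993
n_f = 1/1.4993 = 0.667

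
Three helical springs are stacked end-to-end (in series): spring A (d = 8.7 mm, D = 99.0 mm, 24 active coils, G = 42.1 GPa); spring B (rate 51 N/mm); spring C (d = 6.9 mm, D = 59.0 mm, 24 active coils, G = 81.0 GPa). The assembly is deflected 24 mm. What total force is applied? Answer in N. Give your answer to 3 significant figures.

23.8 N

k_A = Gd⁴/(8D³N_a) = (42.1×10³)(8.7⁴)/(8·99.0³·24) = 1.2946 N/mm
k_C = Gd⁴/(8D³N_a) = (81.0×10³)(6.9⁴)/(8·59.0³·24) = 4.6561 N/mm
Series: 1/k_eq = 1/1.2946 + 1/51 + 1/4.6561 = 1.0068; k_eq = 0.99326 N/mm
F = k_eq·δ = 0.99326·24 = 23.838 N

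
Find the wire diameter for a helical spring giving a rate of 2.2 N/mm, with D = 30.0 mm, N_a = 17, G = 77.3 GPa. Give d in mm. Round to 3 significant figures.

3.20 mm

d = (8D³N_a·k / G)^(1/4) = (8·30.0³·17·2.2 / (77.3×10³))^0.25
  = (104.51)^0.25 = 3.1973 mm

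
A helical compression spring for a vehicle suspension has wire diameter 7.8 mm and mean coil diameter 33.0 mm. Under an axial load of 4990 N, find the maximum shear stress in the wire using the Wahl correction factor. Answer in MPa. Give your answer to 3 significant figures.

Spring index C = D/d = 33.0/7.8 = 4.2308
K_W = (4C−1)/(4C−4) + 0.615/C = 15.923/12.923 + 0.1454 = 1.3775
τ₀ = 8FD/(πd³) = 8·4990·33.0/(π·7.8³) = 1.31736e+06/1490.8 = 883.63 MPa
τ_max = K·τ₀ = 1.3775 × 883.63 = 1217.2 MPa

1220 MPa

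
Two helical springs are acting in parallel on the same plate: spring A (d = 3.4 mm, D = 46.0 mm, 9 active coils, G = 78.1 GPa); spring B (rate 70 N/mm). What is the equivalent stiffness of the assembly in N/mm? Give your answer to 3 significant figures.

k_A = Gd⁴/(8D³N_a) = (78.1×10³)(3.4⁴)/(8·46.0³·9) = 1.4892 N/mm
Parallel: k_eq = 1.4892 + 70 = 71.489 N/mm

71.5 N/mm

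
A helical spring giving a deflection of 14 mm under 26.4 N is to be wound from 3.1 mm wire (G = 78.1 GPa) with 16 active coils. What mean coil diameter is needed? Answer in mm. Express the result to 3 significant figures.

31.0 mm

Required rate k = F/δ = 26.4/14 = 1.8857 N/mm
D = (Gd⁴/(8N_a·k))^(1/3) = (78.1×10³·3.1⁴/(8·16·1.8857))^(1/3)
  = (29882.2)^(1/3) = 31.0316 mm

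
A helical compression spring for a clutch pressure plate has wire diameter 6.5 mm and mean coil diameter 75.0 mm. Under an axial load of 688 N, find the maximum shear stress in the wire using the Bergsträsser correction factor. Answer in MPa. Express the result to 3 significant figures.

Spring index C = D/d = 75.0/6.5 = 11.5385
K_B = (4C+2)/(4C−3) = 48.154/43.154 = 1.1159
τ₀ = 8FD/(πd³) = 8·688·75.0/(π·6.5³) = 412800/862.76 = 478.46 MPa
τ_max = K·τ₀ = 1.1159 × 478.46 = 533.9 MPa

534 MPa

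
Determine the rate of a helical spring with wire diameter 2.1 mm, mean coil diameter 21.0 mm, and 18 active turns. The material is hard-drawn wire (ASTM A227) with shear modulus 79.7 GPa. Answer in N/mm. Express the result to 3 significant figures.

k = Gd⁴/(8D³N_a) = (79.7×10³ × 2.1⁴) / (8 × 21.0³ × 18)
  = 1.55001e+06 / 1.33358e+06 = 1.1623 N/mm

1.16 N/mm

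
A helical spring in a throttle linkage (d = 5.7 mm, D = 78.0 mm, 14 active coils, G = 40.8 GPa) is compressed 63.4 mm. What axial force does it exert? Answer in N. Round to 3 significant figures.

51.4 N

k = Gd⁴/(8D³N_a) = (40.8×10³)(5.7⁴)/(8·78.0³·14) = 0.81032 N/mm
F = k·δ = 0.81032 × 63.4 = 51.374 N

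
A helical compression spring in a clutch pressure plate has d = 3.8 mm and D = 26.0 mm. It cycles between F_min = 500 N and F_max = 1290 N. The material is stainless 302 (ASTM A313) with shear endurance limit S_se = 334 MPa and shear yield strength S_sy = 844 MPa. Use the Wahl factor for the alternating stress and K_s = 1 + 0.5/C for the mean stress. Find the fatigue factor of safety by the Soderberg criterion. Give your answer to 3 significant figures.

0.321

C = D/d = 26.0/3.8 = 6.8421; K_W = (4C−1)/(4C−4)+0.615/C = 1.2183; K_s = 1+0.5/C = 1.0731
F_a = (F_max−F_min)/2 = 395 N; F_m = (F_max+F_min)/2 = 895 N
τ_a = K_W·8F_aD/(πd³) = 1.2183 × 476.61 = 580.63 MPa
τ_m = K_s·8F_mD/(πd³) = 1.0731 × 1079.9 = 1158.8 MPa
Soderberg: 1/n_f = τ_a/S_se + τ_m/S_sy = 580.63/334 + 1158.8/844 = 1.73842 + 1.37301 = 3.1114
n_f = 1/3.1114 = 0.3214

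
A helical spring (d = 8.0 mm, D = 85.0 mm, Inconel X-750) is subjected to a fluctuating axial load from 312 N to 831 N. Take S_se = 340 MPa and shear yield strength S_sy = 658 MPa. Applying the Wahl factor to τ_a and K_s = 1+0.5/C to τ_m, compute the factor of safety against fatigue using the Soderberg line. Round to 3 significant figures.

1.33

C = D/d = 85.0/8.0 = 10.6250; K_W = (4C−1)/(4C−4)+0.615/C = 1.1358; K_s = 1+0.5/C = 1.0471
F_a = (F_max−F_min)/2 = 259.5 N; F_m = (F_max+F_min)/2 = 571.5 N
τ_a = K_W·8F_aD/(πd³) = 1.1358 × 109.71 = 124.6 MPa
τ_m = K_s·8F_mD/(πd³) = 1.0471 × 241.6 = 252.97 MPa
Soderberg: 1/n_f = τ_a/S_se + τ_m/S_sy = 124.6/340 + 252.97/658 = 0.36648 + 0.38446 = 0.75094
n_f = 1/0.75094 = 1.332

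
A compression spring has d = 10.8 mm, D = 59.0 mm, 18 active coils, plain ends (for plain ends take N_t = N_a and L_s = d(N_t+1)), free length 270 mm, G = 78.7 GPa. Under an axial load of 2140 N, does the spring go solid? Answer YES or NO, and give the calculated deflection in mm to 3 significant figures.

k = Gd⁴/(8D³N_a) = (78.7×10³)(10.8⁴)/(8·59.0³·18) = 36.204 N/mm
N_t = 18; L_s = 10.8·19 = 205.2 mm; δ_solid = L₀ − L_s = 270 − 205.2 = 64.8 mm
δ = F/k = 2140/36.204 = 59.11 mm
δ < δ_solid → spring does not go solid

NO, δ = 59.1 mm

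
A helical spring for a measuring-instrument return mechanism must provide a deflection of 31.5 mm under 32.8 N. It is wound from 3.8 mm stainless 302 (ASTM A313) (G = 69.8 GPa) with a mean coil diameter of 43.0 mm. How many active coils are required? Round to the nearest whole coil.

22

Required rate k = F/δ = 32.8/31.5 = 1.0413 N/mm
N_a = Gd⁴/(8D³k) = (69.8×10³ × 3.8⁴)/(8 × 43.0³ × 1.0413)
    = 1.45542e+07 / 662306 = 21.98 → 22 coils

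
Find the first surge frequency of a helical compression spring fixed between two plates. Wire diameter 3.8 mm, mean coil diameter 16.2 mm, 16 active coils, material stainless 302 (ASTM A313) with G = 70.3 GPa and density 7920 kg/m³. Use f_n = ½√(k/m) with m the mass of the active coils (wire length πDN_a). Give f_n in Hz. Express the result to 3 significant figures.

303 Hz

k = Gd⁴/(8D³N_a) = (70.3×10³)(3.8⁴)/(8·16.2³·16) = 26.936 N/mm = 26936 N/m
Wire length L = πDN_a = π·16.2·16 = 814.3 mm
m = ρ·(πd²/4)·L = 7920 × 11.341×10⁻⁶ m² × 0.8143 m = 0.073142 kg
f_n = ½√(k/m) = 0.5·√(26936/0.073142) = 0.5·√(3.6827e+05) = 303.43 Hz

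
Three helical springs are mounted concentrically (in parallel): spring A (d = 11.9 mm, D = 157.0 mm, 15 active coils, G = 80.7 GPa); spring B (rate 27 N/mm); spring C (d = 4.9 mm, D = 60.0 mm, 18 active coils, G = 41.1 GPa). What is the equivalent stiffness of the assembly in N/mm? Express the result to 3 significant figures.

31.2 N/mm

k_A = Gd⁴/(8D³N_a) = (80.7×10³)(11.9⁴)/(8·157.0³·15) = 3.4848 N/mm
k_C = Gd⁴/(8D³N_a) = (41.1×10³)(4.9⁴)/(8·60.0³·18) = 0.76175 N/mm
Parallel: k_eq = 3.4848 + 27 + 0.76175 = 31.247 N/mm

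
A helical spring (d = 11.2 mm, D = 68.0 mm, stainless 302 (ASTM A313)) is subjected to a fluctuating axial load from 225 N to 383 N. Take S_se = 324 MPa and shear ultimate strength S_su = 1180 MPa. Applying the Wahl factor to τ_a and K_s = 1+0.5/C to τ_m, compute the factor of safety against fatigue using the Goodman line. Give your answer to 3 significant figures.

C = D/d = 68.0/11.2 = 6.0714; K_W = (4C−1)/(4C−4)+0.615/C = 1.2492; K_s = 1+0.5/C = 1.0824
F_a = (F_max−F_min)/2 = 79 N; F_m = (F_max+F_min)/2 = 304 N
τ_a = K_W·8F_aD/(πd³) = 1.2492 × 9.7369 = 12.163 MPa
τ_m = K_s·8F_mD/(πd³) = 1.0824 × 37.469 = 40.554 MPa
Goodman: 1/n_f = τ_a/S_se + τ_m/S_su = 12.163/324 + 40.554/1180 = 0.03754 + 0.03437 = 0.071909
n_f = 1/0.071909 = 13.91

13.9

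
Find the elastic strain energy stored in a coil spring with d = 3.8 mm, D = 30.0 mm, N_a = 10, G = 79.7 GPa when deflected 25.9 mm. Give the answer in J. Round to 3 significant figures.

k = Gd⁴/(8D³N_a) = (79.7×10³)(3.8⁴)/(8·30.0³·10) = 7.6938 N/mm
U = ½kδ² = 0.5 × 7.6938 × 25.9² = 2580.5 N·mm = 2.5805 J

2.58 J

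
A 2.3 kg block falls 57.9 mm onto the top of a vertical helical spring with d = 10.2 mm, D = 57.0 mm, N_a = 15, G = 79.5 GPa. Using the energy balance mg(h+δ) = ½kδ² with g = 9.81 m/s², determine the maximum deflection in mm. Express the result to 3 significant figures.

k = Gd⁴/(8D³N_a) = (79.5×10³)(10.2⁴)/(8·57.0³·15) = 38.722 N/mm
W = mg = 2.3 × 9.81 = 22.563 N
½kδ² − Wδ − Wh = 0 → δ = (W + √(W² + 2kWh))/k
δ = (22.563 + √(509.09 + 101174))/38.722 = (22.563 + 318.88)/38.722 = 8.8176 mm

8.82 mm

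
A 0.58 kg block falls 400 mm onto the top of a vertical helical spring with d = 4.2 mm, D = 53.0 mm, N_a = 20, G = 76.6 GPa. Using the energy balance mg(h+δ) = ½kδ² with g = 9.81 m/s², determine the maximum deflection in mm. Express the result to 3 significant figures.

k = Gd⁴/(8D³N_a) = (76.6×10³)(4.2⁴)/(8·53.0³·20) = 1.0006 N/mm
W = mg = 0.58 × 9.81 = 5.6898 N
½kδ² − Wδ − Wh = 0 → δ = (W + √(W² + 2kWh))/k
δ = (5.6898 + √(32.374 + 4554.76))/1.0006 = (5.6898 + 67.728)/1.0006 = 73.371 mm

73.4 mm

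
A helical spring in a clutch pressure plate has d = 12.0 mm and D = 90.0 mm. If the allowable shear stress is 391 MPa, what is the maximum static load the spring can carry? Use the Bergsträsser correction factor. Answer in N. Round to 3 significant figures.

C = D/d = 90.0/12.0 = 7.5000
K_B = (4C+2)/(4C−3) = 32.000/27.000 = 1.1852
τ_max = K·8FD/(πd³) → F_max = τ_allow·πd³/(8DK)
F_max = 391·π·12.0³/(8·90.0·1.1852) = 2.1226e+06/853.33 = 2487.4 N

2490 N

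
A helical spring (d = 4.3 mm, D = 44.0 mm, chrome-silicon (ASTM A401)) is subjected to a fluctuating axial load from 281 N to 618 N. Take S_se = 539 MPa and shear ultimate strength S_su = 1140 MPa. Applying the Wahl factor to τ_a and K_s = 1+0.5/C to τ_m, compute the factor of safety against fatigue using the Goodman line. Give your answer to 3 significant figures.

C = D/d = 44.0/4.3 = 10.2326; K_W = (4C−1)/(4C−4)+0.615/C = 1.1413; K_s = 1+0.5/C = 1.0489
F_a = (F_max−F_min)/2 = 168.5 N; F_m = (F_max+F_min)/2 = 449.5 N
τ_a = K_W·8F_aD/(πd³) = 1.1413 × 237.46 = 271.02 MPa
τ_m = K_s·8F_mD/(πd³) = 1.0489 × 633.46 = 664.41 MPa
Goodman: 1/n_f = τ_a/S_se + τ_m/S_su = 271.02/539 + 664.41/1140 = 0.50282 + 0.58282 = 1.0856
n_f = 1/1.0856 = 0.9211

0.921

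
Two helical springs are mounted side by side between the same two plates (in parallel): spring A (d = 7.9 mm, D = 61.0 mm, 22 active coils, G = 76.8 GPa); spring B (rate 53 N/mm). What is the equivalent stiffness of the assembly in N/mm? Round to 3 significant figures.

k_A = Gd⁴/(8D³N_a) = (76.8×10³)(7.9⁴)/(8·61.0³·22) = 7.488 N/mm
Parallel: k_eq = 7.488 + 53 = 60.488 N/mm

60.5 N/mm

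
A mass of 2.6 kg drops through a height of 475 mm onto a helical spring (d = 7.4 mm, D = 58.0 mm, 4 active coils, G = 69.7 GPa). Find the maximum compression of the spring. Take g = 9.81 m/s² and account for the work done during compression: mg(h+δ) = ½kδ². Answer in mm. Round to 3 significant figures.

k = Gd⁴/(8D³N_a) = (69.7×10³)(7.4⁴)/(8·58.0³·4) = 33.475 N/mm
W = mg = 2.6 × 9.81 = 25.506 N
½kδ² − Wδ − Wh = 0 → δ = (W + √(W² + 2kWh))/k
δ = (25.506 + √(650.56 + 811132))/33.475 = (25.506 + 900.99)/33.475 = 27.677 mm

27.7 mm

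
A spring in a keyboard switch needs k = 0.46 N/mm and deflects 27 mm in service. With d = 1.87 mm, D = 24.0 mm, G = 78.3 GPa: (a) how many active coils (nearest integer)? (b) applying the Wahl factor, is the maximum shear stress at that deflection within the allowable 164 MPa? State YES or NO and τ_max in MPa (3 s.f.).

(a) 19 coils; (b) YES, τ_max = 128 MPa

N_a = Gd⁴/(8D³k) = (78.3×10³)(1.87⁴)/(8·24.0³·0.46) = 18.82 → N_a = 19
Actual rate k = Gd⁴/(8D³·19) = 0.45567 N/mm
Working load F = kδ = 0.45567·27 = 12.303 N
C = 24.0/1.87 = 12.8342; K_W = (4C−1)/(4C−4)+0.615/C = 1.1113
τ_max = K_W·8FD/(πd³) = 1.1113·114.98 = 127.78 MPa
τ_max ≤ 164 MPa → acceptable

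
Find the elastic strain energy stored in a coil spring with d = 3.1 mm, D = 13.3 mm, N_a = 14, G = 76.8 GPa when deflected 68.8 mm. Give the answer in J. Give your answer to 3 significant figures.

k = Gd⁴/(8D³N_a) = (76.8×10³)(3.1⁴)/(8·13.3³·14) = 26.918 N/mm
U = ½kδ² = 0.5 × 26.918 × 68.8² = 63706 N·mm = 63.706 J

63.7 J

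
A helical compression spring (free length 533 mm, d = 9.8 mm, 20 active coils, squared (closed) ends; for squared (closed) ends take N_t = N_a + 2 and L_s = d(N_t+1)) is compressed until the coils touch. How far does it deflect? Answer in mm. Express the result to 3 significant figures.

308 mm

N_t = 22; L_s = 9.8·23 = 225.4 mm
δ_solid = L₀ − L_s = 533 − 225.4 = 307.6 mm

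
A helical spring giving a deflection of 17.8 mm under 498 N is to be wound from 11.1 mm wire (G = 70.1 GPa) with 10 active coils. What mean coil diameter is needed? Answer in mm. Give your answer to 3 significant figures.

78.0 mm

Required rate k = F/δ = 498/17.8 = 27.978 N/mm
D = (Gd⁴/(8N_a·k))^(1/3) = (70.1×10³·11.1⁴/(8·10·27.978))^(1/3)
  = (475456)^(1/3) = 78.0495 mm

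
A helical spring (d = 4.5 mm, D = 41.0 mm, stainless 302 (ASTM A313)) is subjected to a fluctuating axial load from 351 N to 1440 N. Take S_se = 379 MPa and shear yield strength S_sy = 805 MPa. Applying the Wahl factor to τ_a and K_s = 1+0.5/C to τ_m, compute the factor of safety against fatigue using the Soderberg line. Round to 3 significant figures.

C = D/d = 41.0/4.5 = 9.1111; K_W = (4C−1)/(4C−4)+0.615/C = 1.1600; K_s = 1+0.5/C = 1.0549
F_a = (F_max−F_min)/2 = 544.5 N; F_m = (F_max+F_min)/2 = 895.5 N
τ_a = K_W·8F_aD/(πd³) = 1.1600 × 623.86 = 723.65 MPa
τ_m = K_s·8F_mD/(πd³) = 1.0549 × 1026 = 1082.3 MPa
Soderberg: 1/n_f = τ_a/S_se + τ_m/S_sy = 723.65/379 + 1082.3/805 = 1.90937 + 1.34449 = 3.2539
n_f = 1/3.2539 = 0.3073

0.307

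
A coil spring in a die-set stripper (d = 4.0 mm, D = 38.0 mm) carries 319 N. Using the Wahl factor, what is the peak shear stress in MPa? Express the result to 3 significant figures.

556 MPa

Spring index C = D/d = 38.0/4.0 = 9.5000
K_W = (4C−1)/(4C−4) + 0.615/C = 37.000/34.000 + 0.0647 = 1.1530
τ₀ = 8FD/(πd³) = 8·319·38.0/(π·4.0³) = 96976/201.06 = 482.32 MPa
τ_max = K·τ₀ = 1.1530 × 482.32 = 556.1 MPa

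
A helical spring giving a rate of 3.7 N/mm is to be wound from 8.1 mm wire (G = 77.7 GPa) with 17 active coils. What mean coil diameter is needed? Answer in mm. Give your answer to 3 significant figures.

87.3 mm

D = (Gd⁴/(8N_a·k))^(1/3) = (77.7×10³·8.1⁴/(8·17·3.7))^(1/3)
  = (664692)^(1/3) = 87.2717 mm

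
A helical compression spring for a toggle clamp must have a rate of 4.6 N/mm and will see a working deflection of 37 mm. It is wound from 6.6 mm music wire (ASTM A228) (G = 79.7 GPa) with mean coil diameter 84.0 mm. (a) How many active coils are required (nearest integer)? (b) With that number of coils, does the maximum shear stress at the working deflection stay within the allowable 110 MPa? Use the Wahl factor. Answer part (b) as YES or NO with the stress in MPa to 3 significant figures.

N_a = Gd⁴/(8D³k) = (79.7×10³)(6.6⁴)/(8·84.0³·4.6) = 6.933 → N_a = 7
Actual rate k = Gd⁴/(8D³·7) = 4.5563 N/mm
Working load F = kδ = 4.5563·37 = 168.58 N
C = 84.0/6.6 = 12.7273; K_W = (4C−1)/(4C−4)+0.615/C = 1.1123
τ_max = K_W·8FD/(πd³) = 1.1123·125.43 = 139.51 MPa
τ_max > 110 MPa → exceeds allowable

(a) 7 coils; (b) NO, τ_max = 140 MPa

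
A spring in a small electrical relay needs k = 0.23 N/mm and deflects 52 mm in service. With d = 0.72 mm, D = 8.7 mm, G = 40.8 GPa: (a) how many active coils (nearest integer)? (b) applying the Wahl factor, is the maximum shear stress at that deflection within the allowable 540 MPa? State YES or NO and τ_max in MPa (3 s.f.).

(a) 9 coils; (b) NO, τ_max = 798 MPa

N_a = Gd⁴/(8D³k) = (40.8×10³)(0.72⁴)/(8·8.7³·0.23) = 9.049 → N_a = 9
Actual rate k = Gd⁴/(8D³·9) = 0.23126 N/mm
Working load F = kδ = 0.23126·52 = 12.026 N
C = 8.7/0.72 = 12.0833; K_W = (4C−1)/(4C−4)+0.615/C = 1.1186
τ_max = K_W·8FD/(πd³) = 1.1186·713.78 = 798.41 MPa
τ_max > 540 MPa → exceeds allowable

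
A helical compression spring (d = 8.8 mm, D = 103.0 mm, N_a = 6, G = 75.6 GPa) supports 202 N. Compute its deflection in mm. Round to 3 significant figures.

k = Gd⁴/(8D³N_a) = (75.6×10³)(8.8⁴)/(8·103.0³·6) = 8.6437 N/mm
δ = F/k = 202 / 8.6437 = 23.37 mm

23.4 mm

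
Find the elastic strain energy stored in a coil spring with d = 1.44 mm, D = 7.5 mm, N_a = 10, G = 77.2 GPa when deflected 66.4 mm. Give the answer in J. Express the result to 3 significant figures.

k = Gd⁴/(8D³N_a) = (77.2×10³)(1.44⁴)/(8·7.5³·10) = 9.8354 N/mm
U = ½kδ² = 0.5 × 9.8354 × 66.4² = 21682 N·mm = 21.682 J

21.7 J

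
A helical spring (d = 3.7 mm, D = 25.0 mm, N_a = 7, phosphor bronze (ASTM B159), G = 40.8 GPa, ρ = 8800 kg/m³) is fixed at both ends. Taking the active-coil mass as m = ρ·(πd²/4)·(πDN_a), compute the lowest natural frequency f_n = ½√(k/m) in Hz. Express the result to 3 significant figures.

205 Hz

k = Gd⁴/(8D³N_a) = (40.8×10³)(3.7⁴)/(8·25.0³·7) = 8.7389 N/mm = 8738.9 N/m
Wire length L = πDN_a = π·25.0·7 = 549.78 mm
m = ρ·(πd²/4)·L = 8800 × 10.752×10⁻⁶ m² × 0.54978 m = 0.052019 kg
f_n = ½√(k/m) = 0.5·√(8738.9/0.052019) = 0.5·√(1.6799e+05) = 204.94 Hz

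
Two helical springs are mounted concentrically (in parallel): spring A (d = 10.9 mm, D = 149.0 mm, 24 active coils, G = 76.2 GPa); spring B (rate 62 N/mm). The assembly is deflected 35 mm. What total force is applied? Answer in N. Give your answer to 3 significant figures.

2230 N

k_A = Gd⁴/(8D³N_a) = (76.2×10³)(10.9⁴)/(8·149.0³·24) = 1.6936 N/mm
Parallel: k_eq = 1.6936 + 62 = 63.694 N/mm
F = k_eq·δ = 63.694·35 = 2229.3 N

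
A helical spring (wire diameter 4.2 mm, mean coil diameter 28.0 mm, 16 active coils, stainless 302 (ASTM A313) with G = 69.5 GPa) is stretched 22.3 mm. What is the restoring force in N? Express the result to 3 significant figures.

172 N

k = Gd⁴/(8D³N_a) = (69.5×10³)(4.2⁴)/(8·28.0³·16) = 7.6966 N/mm
F = k·δ = 7.6966 × 22.3 = 171.63 N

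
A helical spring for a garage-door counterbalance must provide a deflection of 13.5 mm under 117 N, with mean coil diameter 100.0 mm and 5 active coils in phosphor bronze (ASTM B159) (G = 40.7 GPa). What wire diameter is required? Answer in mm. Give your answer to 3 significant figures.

Required rate k = F/δ = 117/13.5 = 8.6667 N/mm
d = (8D³N_a·k / G)^(1/4) = (8·100.0³·5·8.6667 / (40.7×10³))^0.25
  = (8517.6)^0.25 = 9.6068 mm

9.61 mm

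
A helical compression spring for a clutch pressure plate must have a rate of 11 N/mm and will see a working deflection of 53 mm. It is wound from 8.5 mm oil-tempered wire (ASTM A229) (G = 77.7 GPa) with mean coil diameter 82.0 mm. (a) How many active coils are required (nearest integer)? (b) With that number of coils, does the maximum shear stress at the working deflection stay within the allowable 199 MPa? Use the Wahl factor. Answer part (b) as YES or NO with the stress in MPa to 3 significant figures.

N_a = Gd⁴/(8D³k) = (77.7×10³)(8.5⁴)/(8·82.0³·11) = 8.359 → N_a = 8
Actual rate k = Gd⁴/(8D³·8) = 11.494 N/mm
Working load F = kδ = 11.494·53 = 609.19 N
C = 82.0/8.5 = 9.6471; K_W = (4C−1)/(4C−4)+0.615/C = 1.1505
τ_max = K_W·8FD/(πd³) = 1.1505·207.13 = 238.3 MPa
τ_max > 199 MPa → exceeds allowable

(a) 8 coils; (b) NO, τ_max = 238 MPa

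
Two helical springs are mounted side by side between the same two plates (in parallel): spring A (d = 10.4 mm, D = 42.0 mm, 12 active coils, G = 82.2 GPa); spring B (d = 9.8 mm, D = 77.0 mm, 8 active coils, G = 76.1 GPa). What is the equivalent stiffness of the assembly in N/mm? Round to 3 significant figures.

159 N/mm

k_A = Gd⁴/(8D³N_a) = (82.2×10³)(10.4⁴)/(8·42.0³·12) = 135.2 N/mm
k_B = Gd⁴/(8D³N_a) = (76.1×10³)(9.8⁴)/(8·77.0³·8) = 24.024 N/mm
Parallel: k_eq = 135.2 + 24.024 = 159.23 N/mm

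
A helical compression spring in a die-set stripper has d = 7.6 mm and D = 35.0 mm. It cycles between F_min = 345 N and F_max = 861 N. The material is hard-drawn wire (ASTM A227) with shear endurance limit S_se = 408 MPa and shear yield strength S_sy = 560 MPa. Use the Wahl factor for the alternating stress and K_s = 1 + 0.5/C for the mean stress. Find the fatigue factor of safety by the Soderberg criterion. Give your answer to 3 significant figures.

C = D/d = 35.0/7.6 = 4.6053; K_W = (4C−1)/(4C−4)+0.615/C = 1.3416; K_s = 1+0.5/C = 1.1086
F_a = (F_max−F_min)/2 = 258 N; F_m = (F_max+F_min)/2 = 603 N
τ_a = K_W·8F_aD/(πd³) = 1.3416 × 52.383 = 70.275 MPa
τ_m = K_s·8F_mD/(πd³) = 1.1086 × 122.43 = 135.72 MPa
Soderberg: 1/n_f = τ_a/S_se + τ_m/S_sy = 70.275/408 + 135.72/560 = 0.17224 + 0.24236 = 0.4146
n_f = 1/0.4146 = 2.412

2.41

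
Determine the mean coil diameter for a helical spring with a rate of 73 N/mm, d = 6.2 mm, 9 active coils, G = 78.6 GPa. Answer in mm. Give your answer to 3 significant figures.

D = (Gd⁴/(8N_a·k))^(1/3) = (78.6×10³·6.2⁴/(8·9·73))^(1/3)
  = (22097)^(1/3) = 28.0615 mm

28.1 mm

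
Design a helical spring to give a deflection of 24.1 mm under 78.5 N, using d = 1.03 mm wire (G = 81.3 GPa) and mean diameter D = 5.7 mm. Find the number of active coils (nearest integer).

Required rate k = F/δ = 78.5/24.1 = 3.2573 N/mm
N_a = Gd⁴/(8D³k) = (81.3×10³ × 1.03⁴)/(8 × 5.7³ × 3.2573)
    = 91503.9 / 4825.78 = 18.96 → 19 coils

19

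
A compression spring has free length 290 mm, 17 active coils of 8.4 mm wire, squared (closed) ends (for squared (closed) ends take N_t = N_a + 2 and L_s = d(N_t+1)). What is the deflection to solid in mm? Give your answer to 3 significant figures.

N_t = 19; L_s = 8.4·20 = 168 mm
δ_solid = L₀ − L_s = 290 − 168 = 122 mm

122 mm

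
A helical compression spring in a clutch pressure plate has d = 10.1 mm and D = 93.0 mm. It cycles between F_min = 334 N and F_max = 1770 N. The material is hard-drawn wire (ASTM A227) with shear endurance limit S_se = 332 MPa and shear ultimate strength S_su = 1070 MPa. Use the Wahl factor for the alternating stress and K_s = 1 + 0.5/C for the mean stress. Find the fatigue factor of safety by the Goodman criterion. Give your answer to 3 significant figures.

C = D/d = 93.0/10.1 = 9.2079; K_W = (4C−1)/(4C−4)+0.615/C = 1.1582; K_s = 1+0.5/C = 1.0543
F_a = (F_max−F_min)/2 = 718 N; F_m = (F_max+F_min)/2 = 1052 N
τ_a = K_W·8F_aD/(πd³) = 1.1582 × 165.04 = 191.14 MPa
τ_m = K_s·8F_mD/(πd³) = 1.0543 × 241.81 = 254.94 MPa
Goodman: 1/n_f = τ_a/S_se + τ_m/S_su = 191.14/332 + 254.94/1070 = 0.57573 + 0.23826 = 0.81399
n_f = 1/0.81399 = 1.229

1.23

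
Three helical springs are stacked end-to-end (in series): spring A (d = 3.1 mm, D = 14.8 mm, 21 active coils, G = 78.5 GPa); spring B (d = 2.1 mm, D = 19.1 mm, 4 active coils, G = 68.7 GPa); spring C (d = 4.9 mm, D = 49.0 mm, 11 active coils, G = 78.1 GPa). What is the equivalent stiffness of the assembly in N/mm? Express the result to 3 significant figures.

2.12 N/mm

k_A = Gd⁴/(8D³N_a) = (78.5×10³)(3.1⁴)/(8·14.8³·21) = 13.311 N/mm
k_B = Gd⁴/(8D³N_a) = (68.7×10³)(2.1⁴)/(8·19.1³·4) = 5.9922 N/mm
k_C = Gd⁴/(8D³N_a) = (78.1×10³)(4.9⁴)/(8·49.0³·11) = 4.3488 N/mm
Series: 1/k_eq = 1/13.311 + 1/5.9922 + 1/4.3488 = 0.47196; k_eq = 2.1188 N/mm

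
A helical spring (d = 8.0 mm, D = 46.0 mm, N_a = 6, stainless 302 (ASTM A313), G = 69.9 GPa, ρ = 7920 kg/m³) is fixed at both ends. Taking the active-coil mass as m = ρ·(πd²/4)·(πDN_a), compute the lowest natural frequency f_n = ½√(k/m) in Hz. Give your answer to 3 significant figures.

211 Hz

k = Gd⁴/(8D³N_a) = (69.9×10³)(8.0⁴)/(8·46.0³·6) = 61.281 N/mm = 61281 N/m
Wire length L = πDN_a = π·46.0·6 = 867.08 mm
m = ρ·(πd²/4)·L = 7920 × 50.265×10⁻⁶ m² × 0.86708 m = 0.34519 kg
f_n = ½√(k/m) = 0.5·√(61281/0.34519) = 0.5·√(1.7753e+05) = 210.67 Hz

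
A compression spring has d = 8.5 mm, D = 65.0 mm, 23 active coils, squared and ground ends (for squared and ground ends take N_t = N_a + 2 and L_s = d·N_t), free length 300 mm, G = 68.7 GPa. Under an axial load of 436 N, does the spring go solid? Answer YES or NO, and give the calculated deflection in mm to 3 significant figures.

NO, δ = 61.4 mm

k = Gd⁴/(8D³N_a) = (68.7×10³)(8.5⁴)/(8·65.0³·23) = 7.097 N/mm
N_t = 25; L_s = 8.5·25 = 212.5 mm; δ_solid = L₀ − L_s = 300 − 212.5 = 87.5 mm
δ = F/k = 436/7.097 = 61.434 mm
δ < δ_solid → spring does not go solid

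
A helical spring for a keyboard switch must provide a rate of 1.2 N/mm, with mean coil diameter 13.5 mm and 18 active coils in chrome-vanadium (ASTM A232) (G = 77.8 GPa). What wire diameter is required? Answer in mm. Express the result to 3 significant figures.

1.53 mm

d = (8D³N_a·k / G)^(1/4) = (8·13.5³·18·1.2 / (77.8×10³))^0.25
  = (5.4647)^0.25 = 1.5289 mm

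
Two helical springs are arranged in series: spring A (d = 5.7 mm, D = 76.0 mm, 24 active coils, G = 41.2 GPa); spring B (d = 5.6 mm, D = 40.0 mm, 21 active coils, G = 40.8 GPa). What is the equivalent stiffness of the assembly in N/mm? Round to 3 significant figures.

k_A = Gd⁴/(8D³N_a) = (41.2×10³)(5.7⁴)/(8·76.0³·24) = 0.51601 N/mm
k_B = Gd⁴/(8D³N_a) = (40.8×10³)(5.6⁴)/(8·40.0³·21) = 3.7318 N/mm
Series: 1/k_eq = 1/0.51601 + 1/3.7318 = 2.2059; k_eq = 0.45332 N/mm

0.453 N/mm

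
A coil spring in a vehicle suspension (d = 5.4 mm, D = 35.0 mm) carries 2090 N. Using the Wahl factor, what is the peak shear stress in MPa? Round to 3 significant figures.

1460 MPa

Spring index C = D/d = 35.0/5.4 = 6.4815
K_W = (4C−1)/(4C−4) + 0.615/C = 24.926/21.926 + 0.0949 = 1.2317
τ₀ = 8FD/(πd³) = 8·2090·35.0/(π·5.4³) = 585200/494.69 = 1183 MPa
τ_max = K·τ₀ = 1.2317 × 1183 = 1457.1 MPa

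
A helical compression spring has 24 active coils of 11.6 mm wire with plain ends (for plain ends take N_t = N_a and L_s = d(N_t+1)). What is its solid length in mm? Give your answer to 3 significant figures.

290 mm

plain ends: N_t = N_a = 24
L_s = d·(N_t+1) = 11.6 × 25 = 290 mm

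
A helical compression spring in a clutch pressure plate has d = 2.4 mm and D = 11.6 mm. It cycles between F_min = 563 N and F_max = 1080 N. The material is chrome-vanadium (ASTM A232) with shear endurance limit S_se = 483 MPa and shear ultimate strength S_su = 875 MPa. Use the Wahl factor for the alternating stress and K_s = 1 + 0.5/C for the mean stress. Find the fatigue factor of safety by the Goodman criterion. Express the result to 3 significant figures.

C = D/d = 11.6/2.4 = 4.8333; K_W = (4C−1)/(4C−4)+0.615/C = 1.3229; K_s = 1+0.5/C = 1.1034
F_a = (F_max−F_min)/2 = 258.5 N; F_m = (F_max+F_min)/2 = 821.5 N
τ_a = K_W·8F_aD/(πd³) = 1.3229 × 552.36 = 730.72 MPa
τ_m = K_s·8F_mD/(πd³) = 1.1034 × 1755.4 = 1937 MPa
Goodman: 1/n_f = τ_a/S_se + τ_m/S_su = 730.72/483 + 1937/875 = 1.51287 + 2.21369 = 3.7266
n_f = 1/3.7266 = 0.2683

0.268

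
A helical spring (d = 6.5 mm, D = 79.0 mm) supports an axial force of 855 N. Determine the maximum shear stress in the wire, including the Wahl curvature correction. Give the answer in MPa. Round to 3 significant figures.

700 MPa

Spring index C = D/d = 79.0/6.5 = 12.1538
K_W = (4C−1)/(4C−4) + 0.615/C = 47.615/44.615 + 0.0506 = 1.1178
τ₀ = 8FD/(πd³) = 8·855·79.0/(π·6.5³) = 540360/862.76 = 626.32 MPa
τ_max = K·τ₀ = 1.1178 × 626.32 = 700.12 MPa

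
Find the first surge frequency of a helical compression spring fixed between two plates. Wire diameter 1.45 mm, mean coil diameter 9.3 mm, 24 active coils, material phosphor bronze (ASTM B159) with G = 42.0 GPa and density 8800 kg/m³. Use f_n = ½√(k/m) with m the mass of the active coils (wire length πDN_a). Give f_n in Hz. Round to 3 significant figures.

172 Hz

k = Gd⁴/(8D³N_a) = (42.0×10³)(1.45⁴)/(8·9.3³·24) = 1.2022 N/mm = 1202.2 N/m
Wire length L = πDN_a = π·9.3·24 = 701.2 mm
m = ρ·(πd²/4)·L = 8800 × 1.6513×10⁻⁶ m² × 0.7012 m = 0.010189 kg
f_n = ½√(k/m) = 0.5·√(1202.2/0.010189) = 0.5·√(1.1798e+05) = 171.74 Hz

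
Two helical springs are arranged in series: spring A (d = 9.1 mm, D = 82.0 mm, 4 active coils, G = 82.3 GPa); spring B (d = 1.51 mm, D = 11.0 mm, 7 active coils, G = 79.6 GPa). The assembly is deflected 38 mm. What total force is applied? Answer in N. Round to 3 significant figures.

180 N

k_A = Gd⁴/(8D³N_a) = (82.3×10³)(9.1⁴)/(8·82.0³·4) = 31.987 N/mm
k_B = Gd⁴/(8D³N_a) = (79.6×10³)(1.51⁴)/(8·11.0³·7) = 5.5521 N/mm
Series: 1/k_eq = 1/31.987 + 1/5.5521 = 0.21138; k_eq = 4.7309 N/mm
F = k_eq·δ = 4.7309·38 = 179.77 N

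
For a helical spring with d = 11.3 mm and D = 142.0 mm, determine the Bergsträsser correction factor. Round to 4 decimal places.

C = D/d = 142.0/11.3 = 12.5664
K_B = (4C+2)/(4C−3) = 52.265/47.265 = 1.1058

1.1058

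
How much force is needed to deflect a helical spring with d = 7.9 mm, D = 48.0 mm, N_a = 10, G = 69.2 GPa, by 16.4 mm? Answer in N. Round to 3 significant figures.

k = Gd⁴/(8D³N_a) = (69.2×10³)(7.9⁴)/(8·48.0³·10) = 30.465 N/mm
F = k·δ = 30.465 × 16.4 = 499.63 N

500 N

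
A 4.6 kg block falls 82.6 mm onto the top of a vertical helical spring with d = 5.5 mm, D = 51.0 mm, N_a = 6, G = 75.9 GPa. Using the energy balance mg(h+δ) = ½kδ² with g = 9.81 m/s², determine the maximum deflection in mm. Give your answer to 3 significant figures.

30.6 mm

k = Gd⁴/(8D³N_a) = (75.9×10³)(5.5⁴)/(8·51.0³·6) = 10.908 N/mm
W = mg = 4.6 × 9.81 = 45.126 N
½kδ² − Wδ − Wh = 0 → δ = (W + √(W² + 2kWh))/k
δ = (45.126 + √(2036.4 + 81316.3))/10.908 = (45.126 + 288.71)/10.908 = 30.605 mm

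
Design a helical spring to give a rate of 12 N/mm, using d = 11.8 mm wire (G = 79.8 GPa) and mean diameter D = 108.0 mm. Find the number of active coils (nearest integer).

13

N_a = Gd⁴/(8D³k) = (79.8×10³ × 11.8⁴)/(8 × 108.0³ × 12)
    = 1.54714e+09 / 1.20932e+08 = 12.79 → 13 coils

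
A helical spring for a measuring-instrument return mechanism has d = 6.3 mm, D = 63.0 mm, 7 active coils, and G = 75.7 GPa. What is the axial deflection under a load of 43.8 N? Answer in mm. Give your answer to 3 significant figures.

5.14 mm

k = Gd⁴/(8D³N_a) = (75.7×10³)(6.3⁴)/(8·63.0³·7) = 8.5162 N/mm
δ = F/k = 43.8 / 8.5162 = 5.1431 mm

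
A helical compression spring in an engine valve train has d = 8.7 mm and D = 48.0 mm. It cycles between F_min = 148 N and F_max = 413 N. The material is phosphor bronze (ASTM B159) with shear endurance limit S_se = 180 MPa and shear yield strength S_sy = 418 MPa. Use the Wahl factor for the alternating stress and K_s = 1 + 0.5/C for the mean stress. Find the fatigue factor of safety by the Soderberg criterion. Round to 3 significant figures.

C = D/d = 48.0/8.7 = 5.5172; K_W = (4C−1)/(4C−4)+0.615/C = 1.2775; K_s = 1+0.5/C = 1.0906
F_a = (F_max−F_min)/2 = 132.5 N; F_m = (F_max+F_min)/2 = 280.5 N
τ_a = K_W·8F_aD/(πd³) = 1.2775 × 24.595 = 31.42 MPa
τ_m = K_s·8F_mD/(πd³) = 1.0906 × 52.066 = 56.785 MPa
Soderberg: 1/n_f = τ_a/S_se + τ_m/S_sy = 31.42/180 + 56.785/418 = 0.17455 + 0.13585 = 0.3104
n_f = 1/0.3104 = 3.222

3.22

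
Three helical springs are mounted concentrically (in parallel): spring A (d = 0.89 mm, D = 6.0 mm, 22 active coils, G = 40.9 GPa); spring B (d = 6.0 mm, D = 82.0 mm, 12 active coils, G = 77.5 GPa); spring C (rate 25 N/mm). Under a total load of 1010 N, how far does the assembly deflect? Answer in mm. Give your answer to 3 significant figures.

36.6 mm

k_A = Gd⁴/(8D³N_a) = (40.9×10³)(0.89⁴)/(8·6.0³·22) = 0.67502 N/mm
k_B = Gd⁴/(8D³N_a) = (77.5×10³)(6.0⁴)/(8·82.0³·12) = 1.8976 N/mm
Parallel: k_eq = 0.67502 + 1.8976 + 25 = 27.573 N/mm
δ = F/k_eq = 1010/27.573 = 36.631 mm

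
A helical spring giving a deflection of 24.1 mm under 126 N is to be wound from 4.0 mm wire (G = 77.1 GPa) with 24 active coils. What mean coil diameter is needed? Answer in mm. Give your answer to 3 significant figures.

Required rate k = F/δ = 126/24.1 = 5.2282 N/mm
D = (Gd⁴/(8N_a·k))^(1/3) = (77.1×10³·4.0⁴/(8·24·5.2282))^(1/3)
  = (19662.5)^(1/3) = 26.9906 mm

27.0 mm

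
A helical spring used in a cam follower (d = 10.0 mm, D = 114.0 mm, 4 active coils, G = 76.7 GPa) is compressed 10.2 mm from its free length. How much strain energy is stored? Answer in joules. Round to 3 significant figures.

k = Gd⁴/(8D³N_a) = (76.7×10³)(10.0⁴)/(8·114.0³·4) = 16.178 N/mm
U = ½kδ² = 0.5 × 16.178 × 10.2² = 841.59 N·mm = 0.84159 J

0.842 J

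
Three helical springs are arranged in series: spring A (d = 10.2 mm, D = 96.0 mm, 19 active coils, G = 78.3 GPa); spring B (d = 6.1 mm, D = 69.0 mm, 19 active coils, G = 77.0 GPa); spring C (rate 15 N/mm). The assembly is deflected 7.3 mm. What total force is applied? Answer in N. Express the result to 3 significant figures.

k_A = Gd⁴/(8D³N_a) = (78.3×10³)(10.2⁴)/(8·96.0³·19) = 6.3024 N/mm
k_B = Gd⁴/(8D³N_a) = (77.0×10³)(6.1⁴)/(8·69.0³·19) = 2.1351 N/mm
Series: 1/k_eq = 1/6.3024 + 1/2.1351 + 1/15 = 0.6937; k_eq = 1.4416 N/mm
F = k_eq·δ = 1.4416·7.3 = 10.523 N

10.5 N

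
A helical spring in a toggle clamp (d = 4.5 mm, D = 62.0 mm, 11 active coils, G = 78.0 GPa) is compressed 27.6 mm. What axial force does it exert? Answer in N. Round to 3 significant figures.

42.1 N

k = Gd⁴/(8D³N_a) = (78.0×10³)(4.5⁴)/(8·62.0³·11) = 1.5251 N/mm
F = k·δ = 1.5251 × 27.6 = 42.092 N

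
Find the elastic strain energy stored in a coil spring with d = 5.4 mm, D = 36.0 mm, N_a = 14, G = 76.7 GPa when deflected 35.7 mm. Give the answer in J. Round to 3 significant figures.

7.95 J

k = Gd⁴/(8D³N_a) = (76.7×10³)(5.4⁴)/(8·36.0³·14) = 12.481 N/mm
U = ½kδ² = 0.5 × 12.481 × 35.7² = 7953.4 N·mm = 7.9534 J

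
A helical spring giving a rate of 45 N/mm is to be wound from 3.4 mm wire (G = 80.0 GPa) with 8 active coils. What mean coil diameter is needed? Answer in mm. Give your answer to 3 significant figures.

15.5 mm

D = (Gd⁴/(8N_a·k))^(1/3) = (80.0×10³·3.4⁴/(8·8·45))^(1/3)
  = (3712.04)^(1/3) = 15.4836 mm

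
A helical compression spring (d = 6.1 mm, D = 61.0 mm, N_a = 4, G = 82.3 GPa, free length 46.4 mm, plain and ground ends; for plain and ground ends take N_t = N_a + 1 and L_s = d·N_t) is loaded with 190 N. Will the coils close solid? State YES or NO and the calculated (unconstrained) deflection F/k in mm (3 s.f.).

k = Gd⁴/(8D³N_a) = (82.3×10³)(6.1⁴)/(8·61.0³·4) = 15.688 N/mm
N_t = 5; L_s = 6.1·5 = 30.5 mm; δ_solid = L₀ − L_s = 46.4 − 30.5 = 15.9 mm
δ = F/k = 190/15.688 = 12.111 mm
δ < δ_solid → spring does not go solid

NO, δ = 12.1 mm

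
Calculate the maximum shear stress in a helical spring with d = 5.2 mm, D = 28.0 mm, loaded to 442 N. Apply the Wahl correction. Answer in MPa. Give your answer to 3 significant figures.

288 MPa

Spring index C = D/d = 28.0/5.2 = 5.3846
K_W = (4C−1)/(4C−4) + 0.615/C = 20.538/17.538 + 0.1142 = 1.2853
τ₀ = 8FD/(πd³) = 8·442·28.0/(π·5.2³) = 99008/441.73 = 224.14 MPa
τ_max = K·τ₀ = 1.2853 × 224.14 = 288.07 MPa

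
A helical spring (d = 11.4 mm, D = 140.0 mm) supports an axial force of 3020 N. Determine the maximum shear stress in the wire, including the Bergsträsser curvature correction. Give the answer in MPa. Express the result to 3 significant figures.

805 MPa

Spring index C = D/d = 140.0/11.4 = 12.2807
K_B = (4C+2)/(4C−3) = 51.123/46.123 = 1.1084
τ₀ = 8FD/(πd³) = 8·3020·140.0/(π·11.4³) = 3.3824e+06/4654.4 = 726.71 MPa
τ_max = K·τ₀ = 1.1084 × 726.71 = 805.49 MPa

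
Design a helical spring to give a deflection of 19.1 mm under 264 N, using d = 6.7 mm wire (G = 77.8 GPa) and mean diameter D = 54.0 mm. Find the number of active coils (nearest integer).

Required rate k = F/δ = 264/19.1 = 13.822 N/mm
N_a = Gd⁴/(8D³k) = (77.8×10³ × 6.7⁴)/(8 × 54.0³ × 13.822)
    = 1.56776e+08 / 1.74117e+07 = 9.004 → 9 coils

9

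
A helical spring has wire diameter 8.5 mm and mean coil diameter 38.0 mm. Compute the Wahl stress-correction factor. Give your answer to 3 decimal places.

1.354

C = D/d = 38.0/8.5 = 4.4706
K_W = (4C−1)/(4C−4) + 0.615/C = 16.882/13.882 + 0.1376 = 1.3537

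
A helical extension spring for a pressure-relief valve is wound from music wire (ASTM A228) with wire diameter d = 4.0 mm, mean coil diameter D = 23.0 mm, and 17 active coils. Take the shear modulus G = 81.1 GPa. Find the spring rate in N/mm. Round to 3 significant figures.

12.5 N/mm

k = Gd⁴/(8D³N_a) = (81.1×10³ × 4.0⁴) / (8 × 23.0³ × 17)
  = 2.07616e+07 / 1.65471e+06 = 12.547 N/mm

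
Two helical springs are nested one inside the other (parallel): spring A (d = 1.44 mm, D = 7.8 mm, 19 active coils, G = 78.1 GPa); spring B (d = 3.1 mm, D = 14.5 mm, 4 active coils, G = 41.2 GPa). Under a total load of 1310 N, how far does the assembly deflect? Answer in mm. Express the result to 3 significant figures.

30.0 mm

k_A = Gd⁴/(8D³N_a) = (78.1×10³)(1.44⁴)/(8·7.8³·19) = 4.6556 N/mm
k_B = Gd⁴/(8D³N_a) = (41.2×10³)(3.1⁴)/(8·14.5³·4) = 39.002 N/mm
Parallel: k_eq = 4.6556 + 39.002 = 43.658 N/mm
δ = F/k_eq = 1310/43.658 = 30.006 mm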